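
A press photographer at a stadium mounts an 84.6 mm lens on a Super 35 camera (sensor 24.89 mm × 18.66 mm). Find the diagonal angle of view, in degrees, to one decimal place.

Sensor diagonal = √(24.89² + 18.66²) = √967.7077 ≈ 31.1080 mm.
Angle of view α = 2·arctan(d/2f) with d = 31.1080 mm and f = 84.6 mm.
d/2f = 0.18385; arctan(0.18385) ≈ 10.4177°, so α ≈ 20.8354°.

20.8°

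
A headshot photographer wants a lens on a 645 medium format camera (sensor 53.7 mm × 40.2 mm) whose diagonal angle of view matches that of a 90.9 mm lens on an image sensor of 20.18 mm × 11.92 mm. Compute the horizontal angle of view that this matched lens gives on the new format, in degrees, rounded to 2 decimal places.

Sensor diagonal = √(20.18² + 11.92²) = √549.3188 ≈ 23.4376 mm.
Sensor diagonal = √(53.7² + 40.2²) = √4499.7300 ≈ 67.0800 mm.
Equal diagonal AOV ⇒ f₂ = f₁ · 67.0800/23.4376 = 90.9 × 2.86207 ≈ 260.1626 mm.
Horizontal AOV on the new format = 2·arctan(53.7 / (2 × 260.1626)) = 2·arctan(0.10320) ≈ 11.7847°.

11.78°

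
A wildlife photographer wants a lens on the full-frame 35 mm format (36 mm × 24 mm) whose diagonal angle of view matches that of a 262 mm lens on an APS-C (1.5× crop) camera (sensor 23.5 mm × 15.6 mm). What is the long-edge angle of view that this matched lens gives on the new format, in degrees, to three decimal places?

5.129°

Sensor diagonal = √(23.5² + 15.6²) = √795.6100 ≈ 28.2066 mm.
Sensor diagonal = √(36² + 24²) = √1872.0000 ≈ 43.2666 mm.
Equal diagonal AOV ⇒ f₂ = f₁ · 43.2666/28.2066 = 262 × 1.53392 ≈ 401.8871 mm.
Long-edge AOV on the new format = 2·arctan(36 / (2 × 401.8871)) = 2·arctan(0.04479) ≈ 5.1290°.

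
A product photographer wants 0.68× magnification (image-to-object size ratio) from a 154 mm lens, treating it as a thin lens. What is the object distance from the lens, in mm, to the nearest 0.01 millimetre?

With m = dᵢ/dₒ and 1/f = 1/dₒ + 1/dᵢ, substituting dᵢ = m·dₒ gives 1/f = (1 + 1/m)/dₒ, hence dₒ = f·(1 + 1/m).
dₒ = 154 × (1 + 1/0.68) = 154 × 2.47059 ≈ 380.471 mm.

380.47 mm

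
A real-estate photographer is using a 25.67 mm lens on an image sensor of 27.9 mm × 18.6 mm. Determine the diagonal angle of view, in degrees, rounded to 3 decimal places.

66.299°

Sensor diagonal = √(27.9² + 18.6²) = √1124.3700 ≈ 33.5316 mm.
Angle of view α = 2·arctan(d/2f) with d = 33.5316 mm and f = 25.67 mm.
d/2f = 0.65313; arctan(0.65313) ≈ 33.1497°, so α ≈ 66.2994°.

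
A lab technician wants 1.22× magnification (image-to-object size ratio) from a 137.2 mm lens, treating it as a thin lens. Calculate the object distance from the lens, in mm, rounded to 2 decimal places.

249.66 mm

With m = dᵢ/dₒ and 1/f = 1/dₒ + 1/dᵢ, substituting dᵢ = m·dₒ gives 1/f = (1 + 1/m)/dₒ, hence dₒ = f·(1 + 1/m).
dₒ = 137.2 × (1 + 1/1.22) = 137.2 × 1.81967 ≈ 249.659 mm.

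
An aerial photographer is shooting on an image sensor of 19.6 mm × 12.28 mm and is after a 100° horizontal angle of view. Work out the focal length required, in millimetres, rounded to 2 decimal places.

8.22 mm

From α = 2·arctan(w/2f) we get f = w / (2·tan(α/2)).
With w = 19.6 mm and α/2 = 50°, tan(α/2) ≈ 1.19175, so f ≈ 19.6 / 2.38351 ≈ 8.2232 mm.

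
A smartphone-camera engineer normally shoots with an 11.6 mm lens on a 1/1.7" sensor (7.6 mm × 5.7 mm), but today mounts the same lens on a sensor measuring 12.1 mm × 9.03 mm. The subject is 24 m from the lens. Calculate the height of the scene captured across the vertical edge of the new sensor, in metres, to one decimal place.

The focal length stays 11.6 mm; the relevant sensor dimension is now h = 9.03 mm. Object distance dₒ = 24 m = 24000 mm.
Thin-lens field height W = h·(dₒ − f)/f = 9.03 × (24000 − 11.6)/11.6 ≈ 18673.729 mm = 18.6737 m.

18.7 m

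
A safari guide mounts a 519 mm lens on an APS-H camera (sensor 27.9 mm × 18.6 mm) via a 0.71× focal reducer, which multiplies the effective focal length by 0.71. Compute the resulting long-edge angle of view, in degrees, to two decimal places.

4.34°

Effective focal length f = 519 × 0.71 = 368.49 mm.
α = 2·arctan(27.9 / (2 × 368.49)) = 2·arctan(0.03786) ≈ 4.3360°.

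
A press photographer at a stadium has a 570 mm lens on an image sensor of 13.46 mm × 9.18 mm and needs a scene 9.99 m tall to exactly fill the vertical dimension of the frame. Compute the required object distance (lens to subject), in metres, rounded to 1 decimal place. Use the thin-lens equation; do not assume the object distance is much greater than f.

W: 9.99 m = 9990 mm.
Magnification m = h/W = dᵢ/dₒ; combined with 1/f = 1/dₒ + 1/dᵢ this gives dₒ = f·(1 + W/h).
dₒ = 570 mm × (1 + 9990/9.18) = 570 × 1089.2353 ≈ 620864.118 mm = 620.864 m.

620.9 m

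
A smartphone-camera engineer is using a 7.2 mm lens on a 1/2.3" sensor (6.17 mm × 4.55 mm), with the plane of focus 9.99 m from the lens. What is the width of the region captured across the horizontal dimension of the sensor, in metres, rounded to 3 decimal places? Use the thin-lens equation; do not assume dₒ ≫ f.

8.555 m

dₒ: 9.99 m = 9990 mm.
Similar triangles through the lens centre give W/dₒ = w/dᵢ; with 1/f = 1/dₒ + 1/dᵢ this gives W = w·(dₒ − f)/f.
W = 6.17 mm × (9990 − 7.2) / 7.2 = 6.17 × 1386.5000 ≈ 8554.705 mm = 8.55471 m.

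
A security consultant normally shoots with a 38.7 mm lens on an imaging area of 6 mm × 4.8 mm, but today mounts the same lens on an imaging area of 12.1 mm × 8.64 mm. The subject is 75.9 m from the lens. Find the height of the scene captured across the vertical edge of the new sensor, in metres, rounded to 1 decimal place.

16.9 m

The focal length stays 38.7 mm; the relevant sensor dimension is now h = 8.64 mm. Object distance dₒ = 75.9 m = 75900 mm.
Thin-lens field height W = h·(dₒ − f)/f = 8.64 × (75900 − 38.7)/38.7 ≈ 16936.476 mm = 16.9365 m.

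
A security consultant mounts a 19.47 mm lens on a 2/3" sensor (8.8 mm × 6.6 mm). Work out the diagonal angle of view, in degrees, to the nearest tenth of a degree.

31.5°

Sensor diagonal = √(8.8² + 6.6²) = √121.0000 ≈ 11.0000 mm.
Angle of view α = 2·arctan(d/2f) with d = 11.0000 mm and f = 19.47 mm.
d/2f = 0.28249; arctan(0.28249) ≈ 15.7742°, so α ≈ 31.5485°.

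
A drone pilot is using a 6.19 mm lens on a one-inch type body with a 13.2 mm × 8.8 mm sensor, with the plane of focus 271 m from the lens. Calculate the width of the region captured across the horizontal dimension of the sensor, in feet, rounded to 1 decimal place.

1896.0 ft

dₒ: 271 m = 271000 mm.
Similar triangles through the lens centre give W/dₒ = w/dᵢ; with 1/f = 1/dₒ + 1/dᵢ this gives W = w·(dₒ − f)/f.
W = 13.2 mm × (271000 − 6.19) / 6.19 = 13.2 × 43779.2908 ≈ 577886.638 mm = 577886.638/304.8 ft = 1895.95 ft.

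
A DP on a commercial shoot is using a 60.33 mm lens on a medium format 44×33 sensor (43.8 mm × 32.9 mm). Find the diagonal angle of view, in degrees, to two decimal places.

48.84°

Sensor diagonal = √(43.8² + 32.9²) = √3000.8500 ≈ 54.7800 mm.
Angle of view α = 2·arctan(d/2f) with d = 54.7800 mm and f = 60.33 mm.
d/2f = 0.45400; arctan(0.45400) ≈ 24.4182°, so α ≈ 48.8364°.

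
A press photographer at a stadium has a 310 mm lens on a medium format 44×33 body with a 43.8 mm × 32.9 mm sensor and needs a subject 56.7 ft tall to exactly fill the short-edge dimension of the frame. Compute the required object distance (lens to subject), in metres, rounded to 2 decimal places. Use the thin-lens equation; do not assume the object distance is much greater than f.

163.15 m

W: 56.7 ft × 304.8 mm/ft = 17282.16 mm.
Magnification m = h/W = dᵢ/dₒ; combined with 1/f = 1/dₒ + 1/dᵢ this gives dₒ = f·(1 + W/h).
dₒ = 310 mm × (1 + 17282.2/32.9) = 310 × 526.2936 ≈ 163151.016 mm = 163.151 m.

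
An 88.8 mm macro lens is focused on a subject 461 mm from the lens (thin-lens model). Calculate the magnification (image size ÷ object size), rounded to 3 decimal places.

0.239×

Thin lens: 1/f = 1/dₒ + 1/dᵢ → 1/dᵢ = 1/88.8 − 1/461 = 0.0090921 mm⁻¹, so dᵢ ≈ 109.9860 mm.
Magnification m = dᵢ/dₒ = 109.9860/461 ≈ 0.23858.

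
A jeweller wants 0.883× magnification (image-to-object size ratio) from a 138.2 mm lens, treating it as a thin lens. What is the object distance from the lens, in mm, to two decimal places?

294.71 mm

With m = dᵢ/dₒ and 1/f = 1/dₒ + 1/dᵢ, substituting dᵢ = m·dₒ gives 1/f = (1 + 1/m)/dₒ, hence dₒ = f·(1 + 1/m).
dₒ = 138.2 × (1 + 1/0.883) = 138.2 × 2.13250 ≈ 294.712 mm.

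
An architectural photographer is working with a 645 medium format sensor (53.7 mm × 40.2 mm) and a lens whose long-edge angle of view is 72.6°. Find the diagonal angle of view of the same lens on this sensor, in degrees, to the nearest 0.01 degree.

From the long-edge AOV: f = 53.7 / (2·tan(36.3°)) = 53.7 / 1.46915 ≈ 36.5518 mm.
Sensor diagonal = √(53.7² + 40.2²) = √4499.7300 ≈ 67.0800 mm.
Diagonal AOV = 2·arctan(67.0800 / (2 × 36.5518)) = 2·arctan(0.91760) ≈ 85.0791°.

85.08°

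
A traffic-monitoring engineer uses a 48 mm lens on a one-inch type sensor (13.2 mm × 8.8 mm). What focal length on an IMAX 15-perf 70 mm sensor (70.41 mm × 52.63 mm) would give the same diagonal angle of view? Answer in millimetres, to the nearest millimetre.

Sensor diagonal = √(13.2² + 8.8²) = √251.6800 ≈ 15.8644 mm.
Sensor diagonal = √(70.41² + 52.63²) = √7727.4850 ≈ 87.9061 mm.
Equal angle of view means equal diagonal/f ratio, so f₂ = f₁ · (diagonal₂/diagonal₁) = 48 × 87.9061/15.8644.
f₂ = 48 × 5.54108 ≈ 265.972 mm.

266 mm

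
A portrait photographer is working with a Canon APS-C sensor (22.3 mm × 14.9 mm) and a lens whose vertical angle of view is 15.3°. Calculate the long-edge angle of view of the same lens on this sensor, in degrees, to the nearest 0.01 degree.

22.73°

From the vertical AOV: f = 14.9 / (2·tan(7.65°)) = 14.9 / 0.26863 ≈ 55.4659 mm.
Long-edge AOV = 2·arctan(22.3 / (2 × 55.4659)) = 2·arctan(0.20102) ≈ 22.7327°.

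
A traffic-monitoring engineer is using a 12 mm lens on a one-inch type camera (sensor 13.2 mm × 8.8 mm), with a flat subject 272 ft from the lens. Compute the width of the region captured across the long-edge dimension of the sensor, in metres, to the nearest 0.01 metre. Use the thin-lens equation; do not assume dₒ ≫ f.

91.18 m

dₒ: 272 ft × 304.8 mm/ft = 82905.60 mm.
Similar triangles through the lens centre give W/dₒ = w/dᵢ; with 1/f = 1/dₒ + 1/dᵢ this gives W = w·(dₒ − f)/f.
W = 13.2 mm × (82905.6 − 12) / 12 = 13.2 × 6907.7998 ≈ 91182.957 mm = 91.183 m.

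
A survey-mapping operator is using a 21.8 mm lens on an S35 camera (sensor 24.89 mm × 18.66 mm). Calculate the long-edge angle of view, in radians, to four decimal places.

Angle of view α = 2·arctan(w/2f) with w = 24.89 mm and f = 21.8 mm.
w/2f = 0.57087; arctan(0.57087) ≈ 0.5187 rad, so α ≈ 1.0375 rad.

1.0375 rad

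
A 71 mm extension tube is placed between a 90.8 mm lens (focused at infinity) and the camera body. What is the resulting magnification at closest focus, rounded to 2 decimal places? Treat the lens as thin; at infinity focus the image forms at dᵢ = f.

The tube moves the image plane from f to f + e, so dᵢ = 90.8 + 71 = 161.8 mm. Focus is achieved when 1/f = 1/dₒ + 1/dᵢ, giving dₒ = 1/(1/f − 1/(f+e)).
Magnification m = dᵢ/dₒ = (f+e)·(1/f − 1/(f+e)) = e/f = 71/90.8 ≈ 0.7819.

0.78×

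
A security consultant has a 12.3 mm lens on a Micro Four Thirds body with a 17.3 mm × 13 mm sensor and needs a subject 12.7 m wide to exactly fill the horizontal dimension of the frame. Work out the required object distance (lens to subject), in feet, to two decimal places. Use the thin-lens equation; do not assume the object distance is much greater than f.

29.66 ft

W: 12.7 m = 12700 mm.
Magnification m = w/W = dᵢ/dₒ; combined with 1/f = 1/dₒ + 1/dᵢ this gives dₒ = f·(1 + W/w).
dₒ = 12.3 mm × (1 + 12700/17.3) = 12.3 × 735.1040 ≈ 9041.780 mm = 9041.780/304.8 ft = 29.6646 ft.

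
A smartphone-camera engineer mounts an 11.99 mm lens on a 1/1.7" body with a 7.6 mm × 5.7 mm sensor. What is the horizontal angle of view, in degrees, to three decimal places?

Angle of view α = 2·arctan(w/2f) with w = 7.6 mm and f = 11.99 mm.
w/2f = 0.31693; arctan(0.31693) ≈ 17.5850°, so α ≈ 35.1700°.

35.170°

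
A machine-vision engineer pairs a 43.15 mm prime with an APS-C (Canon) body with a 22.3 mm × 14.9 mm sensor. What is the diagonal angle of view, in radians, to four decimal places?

Sensor diagonal = √(22.3² + 14.9²) = √719.3000 ≈ 26.8198 mm.
Angle of view α = 2·arctan(d/2f) with d = 26.8198 mm and f = 43.15 mm.
d/2f = 0.31077; arctan(0.31077) ≈ 0.3013 rad, so α ≈ 0.6026 rad.

0.6026 rad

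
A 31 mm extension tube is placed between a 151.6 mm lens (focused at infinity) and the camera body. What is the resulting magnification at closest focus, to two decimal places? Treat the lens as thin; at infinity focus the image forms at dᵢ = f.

The tube moves the image plane from f to f + e, so dᵢ = 151.6 + 31 = 182.6 mm. Focus is achieved when 1/f = 1/dₒ + 1/dᵢ, giving dₒ = 1/(1/f − 1/(f+e)).
Magnification m = dᵢ/dₒ = (f+e)·(1/f − 1/(f+e)) = e/f = 31/151.6 ≈ 0.2045.

0.20×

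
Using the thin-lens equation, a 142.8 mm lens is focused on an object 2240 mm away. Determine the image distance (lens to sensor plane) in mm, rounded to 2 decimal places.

1/dᵢ = 1/f − 1/dₒ = 1/142.8 − 1/2240 = 0.0065564 mm⁻¹.
dᵢ = 1/0.0065564 ≈ 152.5234 mm.

152.52 mm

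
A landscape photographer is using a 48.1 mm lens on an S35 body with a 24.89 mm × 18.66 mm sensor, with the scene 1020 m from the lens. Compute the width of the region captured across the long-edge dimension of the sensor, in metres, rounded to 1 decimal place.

527.8 m

dₒ: 1020 m = 1.02e+06 mm.
Similar triangles through the lens centre give W/dₒ = w/dᵢ; with 1/f = 1/dₒ + 1/dᵢ this gives W = w·(dₒ − f)/f.
W = 24.89 mm × (1.02e+06 − 48.1) / 48.1 = 24.89 × 21204.8212 ≈ 527788.000 mm = 527.788 m.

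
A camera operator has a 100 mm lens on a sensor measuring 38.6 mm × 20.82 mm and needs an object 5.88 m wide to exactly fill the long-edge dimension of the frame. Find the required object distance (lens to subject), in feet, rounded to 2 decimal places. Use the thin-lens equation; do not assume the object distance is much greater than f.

W: 5.88 m = 5880 mm.
Magnification m = w/W = dᵢ/dₒ; combined with 1/f = 1/dₒ + 1/dᵢ this gives dₒ = f·(1 + W/w).
dₒ = 100 mm × (1 + 5880/38.6) = 100 × 153.3316 ≈ 15333.161 mm = 15333.161/304.8 ft = 50.3056 ft.

50.31 ft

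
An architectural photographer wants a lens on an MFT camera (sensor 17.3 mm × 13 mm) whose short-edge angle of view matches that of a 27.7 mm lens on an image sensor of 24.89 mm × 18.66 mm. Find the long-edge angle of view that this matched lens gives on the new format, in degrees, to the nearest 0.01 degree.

48.29°

Equal short-edge AOV ⇒ f₂ = f₁ · 13/18.66 = 27.7 × 0.69668 ≈ 19.2980 mm.
Long-edge AOV on the new format = 2·arctan(17.3 / (2 × 19.2980)) = 2·arctan(0.44823) ≈ 48.2871°.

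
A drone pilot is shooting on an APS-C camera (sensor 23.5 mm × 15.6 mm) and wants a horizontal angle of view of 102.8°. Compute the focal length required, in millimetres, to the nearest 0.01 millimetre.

9.38 mm

From α = 2·arctan(w/2f) we get f = w / (2·tan(α/2)).
With w = 23.5 mm and α/2 = 51.4°, tan(α/2) ≈ 1.25268, so f ≈ 23.5 / 2.50536 ≈ 9.3799 mm.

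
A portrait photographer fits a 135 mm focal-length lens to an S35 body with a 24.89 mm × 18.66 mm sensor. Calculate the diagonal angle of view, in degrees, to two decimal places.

Sensor diagonal = √(24.89² + 18.66²) = √967.7077 ≈ 31.1080 mm.
Angle of view α = 2·arctan(d/2f) with d = 31.1080 mm and f = 135 mm.
d/2f = 0.11521; arctan(0.11521) ≈ 6.5723°, so α ≈ 13.1447°.

13.14°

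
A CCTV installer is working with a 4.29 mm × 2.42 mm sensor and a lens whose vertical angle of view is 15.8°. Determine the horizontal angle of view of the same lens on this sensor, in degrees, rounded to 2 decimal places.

27.64°

From the vertical AOV: f = 2.42 / (2·tan(7.9°)) = 2.42 / 0.27752 ≈ 8.7200 mm.
Horizontal AOV = 2·arctan(4.29 / (2 × 8.7200)) = 2·arctan(0.24599) ≈ 27.6392°.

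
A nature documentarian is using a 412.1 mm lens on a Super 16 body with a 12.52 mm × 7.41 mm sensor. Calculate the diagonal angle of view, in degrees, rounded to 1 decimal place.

2.0°

Sensor diagonal = √(12.52² + 7.41²) = √211.6585 ≈ 14.5485 mm.
Angle of view α = 2·arctan(d/2f) with d = 14.5485 mm and f = 412.1 mm.
d/2f = 0.01765; arctan(0.01765) ≈ 1.0113°, so α ≈ 2.0225°.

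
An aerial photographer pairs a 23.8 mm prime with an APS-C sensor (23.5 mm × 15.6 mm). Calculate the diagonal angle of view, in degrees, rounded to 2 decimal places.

Sensor diagonal = √(23.5² + 15.6²) = √795.6100 ≈ 28.2066 mm.
Angle of view α = 2·arctan(d/2f) with d = 28.2066 mm and f = 23.8 mm.
d/2f = 0.59257; arctan(0.59257) ≈ 30.6499°, so α ≈ 61.2998°.

61.30°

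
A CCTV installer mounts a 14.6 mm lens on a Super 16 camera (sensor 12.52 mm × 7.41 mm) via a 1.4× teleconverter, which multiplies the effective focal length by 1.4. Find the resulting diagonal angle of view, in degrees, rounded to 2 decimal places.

39.18°

Effective focal length f = 14.6 × 1.4 = 20.44 mm.
Sensor diagonal = √(12.52² + 7.41²) = √211.6585 ≈ 14.5485 mm.
α = 2·arctan(14.548 / (2 × 20.44)) = 2·arctan(0.35588) ≈ 39.1795°.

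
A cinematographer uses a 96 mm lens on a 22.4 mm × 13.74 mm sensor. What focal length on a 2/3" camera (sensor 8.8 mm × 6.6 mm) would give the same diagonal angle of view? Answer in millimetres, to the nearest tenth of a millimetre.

40.2 mm

Sensor diagonal = √(22.4² + 13.74²) = √690.5476 ≈ 26.2783 mm.
Sensor diagonal = √(8.8² + 6.6²) = √121.0000 ≈ 11.0000 mm.
Equal angle of view means equal diagonal/f ratio, so f₂ = f₁ · (diagonal₂/diagonal₁) = 96 × 11.0000/26.2783.
f₂ = 96 × 0.41860 ≈ 40.185 mm.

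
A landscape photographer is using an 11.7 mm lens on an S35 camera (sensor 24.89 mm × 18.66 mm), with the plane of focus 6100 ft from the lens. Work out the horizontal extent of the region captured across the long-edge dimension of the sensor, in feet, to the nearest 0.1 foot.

12976.8 ft

dₒ: 6100 ft × 304.8 mm/ft = 1859279.94 mm.
Similar triangles through the lens centre give W/dₒ = w/dᵢ; with 1/f = 1/dₒ + 1/dᵢ this gives W = w·(dₒ − f)/f.
W = 24.89 mm × (1.85928e+06 − 11.7) / 11.7 = 24.89 × 158911.8154 ≈ 3955315.086 mm = 3955315.086/304.8 ft = 12976.8 ft.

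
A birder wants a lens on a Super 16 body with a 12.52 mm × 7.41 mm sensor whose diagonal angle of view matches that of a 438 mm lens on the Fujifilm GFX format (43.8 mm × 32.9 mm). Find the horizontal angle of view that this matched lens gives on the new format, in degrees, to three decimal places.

6.161°

Sensor diagonal = √(43.8² + 32.9²) = √3000.8500 ≈ 54.7800 mm.
Sensor diagonal = √(12.52² + 7.41²) = √211.6585 ≈ 14.5485 mm.
Equal diagonal AOV ⇒ f₂ = f₁ · 14.5485/54.7800 = 438 × 0.26558 ≈ 116.3241 mm.
Horizontal AOV on the new format = 2·arctan(12.52 / (2 × 116.3241)) = 2·arctan(0.05382) ≈ 6.1608°.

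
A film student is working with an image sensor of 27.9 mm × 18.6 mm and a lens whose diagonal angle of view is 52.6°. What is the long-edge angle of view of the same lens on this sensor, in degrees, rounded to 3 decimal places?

44.707°

Sensor diagonal = √(27.9² + 18.6²) = √1124.3700 ≈ 33.5316 mm.
From the diagonal AOV: f = 33.5316 / (2·tan(26.3°)) = 33.5316 / 0.98846 ≈ 33.9230 mm.
Long-edge AOV = 2·arctan(27.9 / (2 × 33.9230)) = 2·arctan(0.41122) ≈ 44.7074°.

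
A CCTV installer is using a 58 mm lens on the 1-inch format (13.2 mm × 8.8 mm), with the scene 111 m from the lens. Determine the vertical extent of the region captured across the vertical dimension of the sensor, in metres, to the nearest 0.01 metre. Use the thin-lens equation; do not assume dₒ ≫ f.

dₒ: 111 m = 111000 mm.
Similar triangles through the lens centre give W/dₒ = h/dᵢ; with 1/f = 1/dₒ + 1/dᵢ this gives W = h·(dₒ − f)/f.
W = 8.8 mm × (111000 − 58) / 58 = 8.8 × 1912.7931 ≈ 16832.579 mm = 16.8326 m.

16.83 m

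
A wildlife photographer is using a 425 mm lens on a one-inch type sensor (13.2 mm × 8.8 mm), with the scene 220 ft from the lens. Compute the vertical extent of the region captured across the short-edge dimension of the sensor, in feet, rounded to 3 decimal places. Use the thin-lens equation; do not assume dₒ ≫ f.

4.526 ft

dₒ: 220 ft × 304.8 mm/ft = 67056.00 mm.
Similar triangles through the lens centre give W/dₒ = h/dᵢ; with 1/f = 1/dₒ + 1/dᵢ this gives W = h·(dₒ − f)/f.
W = 8.8 mm × (67056 − 425) / 425 = 8.8 × 156.7788 ≈ 1379.654 mm = 1379.654/304.8 ft = 4.52642 ft.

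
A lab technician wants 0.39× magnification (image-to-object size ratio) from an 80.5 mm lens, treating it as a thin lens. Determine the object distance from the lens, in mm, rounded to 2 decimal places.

With m = dᵢ/dₒ and 1/f = 1/dₒ + 1/dᵢ, substituting dᵢ = m·dₒ gives 1/f = (1 + 1/m)/dₒ, hence dₒ = f·(1 + 1/m).
dₒ = 80.5 × (1 + 1/0.39) = 80.5 × 3.56410 ≈ 286.910 mm.

286.91 mm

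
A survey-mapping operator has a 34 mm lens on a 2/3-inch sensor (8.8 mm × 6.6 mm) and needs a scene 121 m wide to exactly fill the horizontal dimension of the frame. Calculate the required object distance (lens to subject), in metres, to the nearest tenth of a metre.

467.5 m

W: 121 m = 121000 mm.
Magnification m = w/W = dᵢ/dₒ; combined with 1/f = 1/dₒ + 1/dᵢ this gives dₒ = f·(1 + W/w).
dₒ = 34 mm × (1 + 121000/8.8) = 34 × 13751.0000 ≈ 467534.000 mm = 467.534 m.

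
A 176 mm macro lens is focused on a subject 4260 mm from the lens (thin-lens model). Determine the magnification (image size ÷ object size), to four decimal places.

Thin lens: 1/f = 1/dₒ + 1/dᵢ → 1/dᵢ = 1/176 − 1/4260 = 0.0054471 mm⁻¹, so dᵢ ≈ 183.5847 mm.
Magnification m = dᵢ/dₒ = 183.5847/4260 ≈ 0.04310.

0.0431×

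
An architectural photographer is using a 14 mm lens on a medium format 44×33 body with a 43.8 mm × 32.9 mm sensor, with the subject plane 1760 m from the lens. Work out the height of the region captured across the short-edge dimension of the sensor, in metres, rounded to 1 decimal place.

4136.0 m

dₒ: 1760 m = 1.76e+06 mm.
Similar triangles through the lens centre give W/dₒ = h/dᵢ; with 1/f = 1/dₒ + 1/dᵢ this gives W = h·(dₒ − f)/f.
W = 32.9 mm × (1.76e+06 − 14) / 14 = 32.9 × 125713.2857 ≈ 4135967.100 mm = 4135.97 m.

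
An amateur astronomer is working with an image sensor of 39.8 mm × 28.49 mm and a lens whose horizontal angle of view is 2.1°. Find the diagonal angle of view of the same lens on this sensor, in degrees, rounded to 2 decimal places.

From the horizontal AOV: f = 39.8 / (2·tan(1.05°)) = 39.8 / 0.03666 ≈ 1085.7699 mm.
Sensor diagonal = √(39.8² + 28.49²) = √2395.7201 ≈ 48.9461 mm.
Diagonal AOV = 2·arctan(48.9461 / (2 × 1085.7699)) = 2·arctan(0.02254) ≈ 2.5824°.

2.58°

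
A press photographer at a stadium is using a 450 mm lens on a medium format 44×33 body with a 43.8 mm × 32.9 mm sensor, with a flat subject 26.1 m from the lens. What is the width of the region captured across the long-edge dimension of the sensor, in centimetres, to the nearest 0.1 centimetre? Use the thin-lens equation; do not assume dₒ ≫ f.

dₒ: 26.1 m = 26100 mm.
Similar triangles through the lens centre give W/dₒ = w/dᵢ; with 1/f = 1/dₒ + 1/dᵢ this gives W = w·(dₒ − f)/f.
W = 43.8 mm × (26100 − 450) / 450 = 43.8 × 57.0000 ≈ 2496.600 mm = 249.66 cm.

249.7 cm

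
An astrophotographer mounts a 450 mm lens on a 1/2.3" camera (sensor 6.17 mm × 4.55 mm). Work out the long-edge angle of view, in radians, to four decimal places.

0.0137 rad

Angle of view α = 2·arctan(w/2f) with w = 6.17 mm and f = 450 mm.
w/2f = 0.00686; arctan(0.00686) ≈ 0.0069 rad, so α ≈ 0.0137 rad.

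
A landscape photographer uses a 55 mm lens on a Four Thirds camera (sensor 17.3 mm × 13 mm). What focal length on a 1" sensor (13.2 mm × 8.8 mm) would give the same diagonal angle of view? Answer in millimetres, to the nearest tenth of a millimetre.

Sensor diagonal = √(17.3² + 13²) = √468.2900 ≈ 21.6400 mm.
Sensor diagonal = √(13.2² + 8.8²) = √251.6800 ≈ 15.8644 mm.
Equal angle of view means equal diagonal/f ratio, so f₂ = f₁ · (diagonal₂/diagonal₁) = 55 × 15.8644/21.6400.
f₂ = 55 × 0.73311 ≈ 40.321 mm.

40.3 mm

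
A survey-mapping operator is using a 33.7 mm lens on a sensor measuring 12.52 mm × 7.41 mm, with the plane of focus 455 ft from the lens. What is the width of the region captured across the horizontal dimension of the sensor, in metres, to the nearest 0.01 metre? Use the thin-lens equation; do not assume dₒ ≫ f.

51.51 m

dₒ: 455 ft × 304.8 mm/ft = 138684.00 mm.
Similar triangles through the lens centre give W/dₒ = w/dᵢ; with 1/f = 1/dₒ + 1/dᵢ this gives W = w·(dₒ − f)/f.
W = 12.52 mm × (138684 − 33.7) / 33.7 = 12.52 × 4114.2521 ≈ 51510.436 mm = 51.5104 m.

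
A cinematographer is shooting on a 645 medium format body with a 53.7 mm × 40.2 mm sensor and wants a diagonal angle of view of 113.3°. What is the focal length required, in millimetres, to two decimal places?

22.07 mm

Sensor diagonal = √(53.7² + 40.2²) = √4499.7300 ≈ 67.0800 mm.
From α = 2·arctan(d/2f) we get f = d / (2·tan(α/2)).
With d = 67.0800 mm and α/2 = 56.65°, tan(α/2) ≈ 1.51946, so f ≈ 67.0800 / 3.03893 ≈ 22.0736 mm.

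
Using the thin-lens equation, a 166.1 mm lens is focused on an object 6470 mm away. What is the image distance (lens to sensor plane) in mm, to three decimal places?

1/dᵢ = 1/f − 1/dₒ = 1/166.1 − 1/6470 = 0.0058659 mm⁻¹.
dᵢ = 1/0.0058659 ≈ 170.4765 mm.

170.477 mm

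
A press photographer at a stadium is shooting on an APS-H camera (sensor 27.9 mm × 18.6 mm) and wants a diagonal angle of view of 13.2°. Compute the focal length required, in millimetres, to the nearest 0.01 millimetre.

Sensor diagonal = √(27.9² + 18.6²) = √1124.3700 ≈ 33.5316 mm.
From α = 2·arctan(d/2f) we get f = d / (2·tan(α/2)).
With d = 33.5316 mm and α/2 = 6.6°, tan(α/2) ≈ 0.11570, so f ≈ 33.5316 / 0.23141 ≈ 144.9027 mm.

144.90 mm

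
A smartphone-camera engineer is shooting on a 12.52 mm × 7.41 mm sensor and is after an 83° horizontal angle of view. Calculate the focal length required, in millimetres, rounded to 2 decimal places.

7.08 mm

From α = 2·arctan(w/2f) we get f = w / (2·tan(α/2)).
With w = 12.52 mm and α/2 = 41.5°, tan(α/2) ≈ 0.88473, so f ≈ 12.52 / 1.76945 ≈ 7.0756 mm.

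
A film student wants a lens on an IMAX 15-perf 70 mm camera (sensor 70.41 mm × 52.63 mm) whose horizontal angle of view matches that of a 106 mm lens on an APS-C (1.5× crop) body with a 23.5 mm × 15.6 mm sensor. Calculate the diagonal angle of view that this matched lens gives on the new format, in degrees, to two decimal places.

Equal horizontal AOV ⇒ f₂ = f₁ · 70.41/23.5 = 106 × 2.99617 ≈ 317.5940 mm.
Sensor diagonal = √(70.41² + 52.63²) = √7727.4850 ≈ 87.9061 mm.
Diagonal AOV on the new format = 2·arctan(87.9061 / (2 × 317.5940)) = 2·arctan(0.13839) ≈ 15.7587°.

15.76°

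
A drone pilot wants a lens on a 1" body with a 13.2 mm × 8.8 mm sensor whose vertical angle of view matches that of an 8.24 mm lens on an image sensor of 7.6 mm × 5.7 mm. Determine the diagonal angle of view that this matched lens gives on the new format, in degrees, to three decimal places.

Equal vertical AOV ⇒ f₂ = f₁ · 8.8/5.7 = 8.24 × 1.54386 ≈ 12.7214 mm.
Sensor diagonal = √(13.2² + 8.8²) = √251.6800 ≈ 15.8644 mm.
Diagonal AOV on the new format = 2·arctan(15.8644 / (2 × 12.7214)) = 2·arctan(0.62353) ≈ 63.8898°.

63.890°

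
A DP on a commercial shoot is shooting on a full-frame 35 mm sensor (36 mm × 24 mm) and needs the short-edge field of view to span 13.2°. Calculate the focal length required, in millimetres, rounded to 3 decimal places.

From α = 2·arctan(h/2f) we get f = h / (2·tan(α/2)).
With h = 24 mm and α/2 = 6.6°, tan(α/2) ≈ 0.11570, so f ≈ 24 / 0.23141 ≈ 103.7130 mm.

103.713 mm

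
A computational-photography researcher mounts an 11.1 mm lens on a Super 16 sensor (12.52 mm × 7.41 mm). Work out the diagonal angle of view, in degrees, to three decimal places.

66.477°

Sensor diagonal = √(12.52² + 7.41²) = √211.6585 ≈ 14.5485 mm.
Angle of view α = 2·arctan(d/2f) with d = 14.5485 mm and f = 11.1 mm.
d/2f = 0.65534; arctan(0.65534) ≈ 33.2383°, so α ≈ 66.4766°.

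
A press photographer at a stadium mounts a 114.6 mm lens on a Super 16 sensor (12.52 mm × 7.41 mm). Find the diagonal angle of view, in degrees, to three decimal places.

Sensor diagonal = √(12.52² + 7.41²) = √211.6585 ≈ 14.5485 mm.
Angle of view α = 2·arctan(d/2f) with d = 14.5485 mm and f = 114.6 mm.
d/2f = 0.06348; arctan(0.06348) ≈ 3.6320°, so α ≈ 7.2640°.

7.264°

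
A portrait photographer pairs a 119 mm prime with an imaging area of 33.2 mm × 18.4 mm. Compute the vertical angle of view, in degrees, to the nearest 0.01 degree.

Angle of view α = 2·arctan(h/2f) with h = 18.4 mm and f = 119 mm.
h/2f = 0.07731; arctan(0.07731) ≈ 4.4208°, so α ≈ 8.8416°.

8.84°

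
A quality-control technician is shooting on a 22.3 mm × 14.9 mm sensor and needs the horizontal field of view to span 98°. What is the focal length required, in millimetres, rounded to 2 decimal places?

9.69 mm

From α = 2·arctan(w/2f) we get f = w / (2·tan(α/2)).
With w = 22.3 mm and α/2 = 49°, tan(α/2) ≈ 1.15037, so f ≈ 22.3 / 2.30074 ≈ 9.6925 mm.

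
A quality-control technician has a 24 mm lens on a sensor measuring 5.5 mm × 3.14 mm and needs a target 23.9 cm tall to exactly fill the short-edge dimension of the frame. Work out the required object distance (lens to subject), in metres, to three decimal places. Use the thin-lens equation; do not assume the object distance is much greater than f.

W: 23.9 cm = 239 mm.
Magnification m = h/W = dᵢ/dₒ; combined with 1/f = 1/dₒ + 1/dᵢ this gives dₒ = f·(1 + W/h).
dₒ = 24 mm × (1 + 239/3.14) = 24 × 77.1146 ≈ 1850.752 mm = 1.85075 m.

1.851 m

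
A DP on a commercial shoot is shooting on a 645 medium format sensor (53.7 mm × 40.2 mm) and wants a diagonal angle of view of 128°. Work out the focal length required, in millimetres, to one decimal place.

Sensor diagonal = √(53.7² + 40.2²) = √4499.7300 ≈ 67.0800 mm.
From α = 2·arctan(d/2f) we get f = d / (2·tan(α/2)).
With d = 67.0800 mm and α/2 = 64°, tan(α/2) ≈ 2.05030, so f ≈ 67.0800 / 4.10061 ≈ 16.3586 mm.

16.4 mm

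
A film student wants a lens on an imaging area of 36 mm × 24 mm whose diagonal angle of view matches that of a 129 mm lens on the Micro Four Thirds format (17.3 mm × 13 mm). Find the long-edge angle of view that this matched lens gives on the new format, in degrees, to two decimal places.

Sensor diagonal = √(17.3² + 13²) = √468.2900 ≈ 21.6400 mm.
Sensor diagonal = √(36² + 24²) = √1872.0000 ≈ 43.2666 mm.
Equal diagonal AOV ⇒ f₂ = f₁ · 43.2666/21.6400 = 129 × 1.99938 ≈ 257.9201 mm.
Long-edge AOV on the new format = 2·arctan(36 / (2 × 257.9201)) = 2·arctan(0.06979) ≈ 7.9843°.

7.98°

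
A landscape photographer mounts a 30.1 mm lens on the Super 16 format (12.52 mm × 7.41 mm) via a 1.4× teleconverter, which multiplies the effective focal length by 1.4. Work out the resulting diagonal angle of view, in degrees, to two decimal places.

19.59°

Effective focal length f = 30.1 × 1.4 = 42.14 mm.
Sensor diagonal = √(12.52² + 7.41²) = √211.6585 ≈ 14.5485 mm.
α = 2·arctan(14.548 / (2 × 42.14)) = 2·arctan(0.17262) ≈ 19.5879°.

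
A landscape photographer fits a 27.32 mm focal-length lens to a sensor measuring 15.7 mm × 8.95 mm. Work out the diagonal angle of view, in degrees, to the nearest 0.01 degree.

Sensor diagonal = √(15.7² + 8.95²) = √326.5925 ≈ 18.0719 mm.
Angle of view α = 2·arctan(d/2f) with d = 18.0719 mm and f = 27.32 mm.
d/2f = 0.33074; arctan(0.33074) ≈ 18.3013°, so α ≈ 36.6027°.

36.60°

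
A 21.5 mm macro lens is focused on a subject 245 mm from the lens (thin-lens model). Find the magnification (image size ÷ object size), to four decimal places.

0.0962×

Thin lens: 1/f = 1/dₒ + 1/dᵢ → 1/dᵢ = 1/21.5 − 1/245 = 0.0424300 mm⁻¹, so dᵢ ≈ 23.5682 mm.
Magnification m = dᵢ/dₒ = 23.5682/245 ≈ 0.09620.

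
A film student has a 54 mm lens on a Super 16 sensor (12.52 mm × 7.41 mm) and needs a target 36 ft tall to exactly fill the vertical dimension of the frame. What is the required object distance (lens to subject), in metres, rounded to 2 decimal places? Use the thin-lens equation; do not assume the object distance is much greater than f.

W: 36 ft × 304.8 mm/ft = 10972.80 mm.
Magnification m = h/W = dᵢ/dₒ; combined with 1/f = 1/dₒ + 1/dᵢ this gives dₒ = f·(1 + W/h).
dₒ = 54 mm × (1 + 10972.8/7.41) = 54 × 1481.8097 ≈ 80017.722 mm = 80.0177 m.

80.02 m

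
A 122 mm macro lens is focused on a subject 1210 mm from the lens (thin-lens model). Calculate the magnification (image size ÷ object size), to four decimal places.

Thin lens: 1/f = 1/dₒ + 1/dᵢ → 1/dᵢ = 1/122 − 1/1210 = 0.0073703 mm⁻¹, so dᵢ ≈ 135.6801 mm.
Magnification m = dᵢ/dₒ = 135.6801/1210 ≈ 0.11213.

0.1121×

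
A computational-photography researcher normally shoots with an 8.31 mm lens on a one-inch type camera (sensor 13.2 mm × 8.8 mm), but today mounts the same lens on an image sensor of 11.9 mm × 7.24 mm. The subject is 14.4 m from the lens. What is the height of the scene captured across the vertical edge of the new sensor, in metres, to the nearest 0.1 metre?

The focal length stays 8.31 mm; the relevant sensor dimension is now h = 7.24 mm. Object distance dₒ = 14.4 m = 14400 mm.
Thin-lens field height W = h·(dₒ − f)/f = 7.24 × (14400 − 8.31)/8.31 ≈ 12538.608 mm = 12.5386 m.

12.5 m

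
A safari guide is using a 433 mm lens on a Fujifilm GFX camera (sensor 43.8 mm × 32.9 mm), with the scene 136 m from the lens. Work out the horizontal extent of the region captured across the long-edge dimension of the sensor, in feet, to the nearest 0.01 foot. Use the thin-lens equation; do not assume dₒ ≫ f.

dₒ: 136 m = 136000 mm.
Similar triangles through the lens centre give W/dₒ = w/dᵢ; with 1/f = 1/dₒ + 1/dᵢ this gives W = w·(dₒ − f)/f.
W = 43.8 mm × (136000 − 433) / 433 = 43.8 × 313.0878 ≈ 13713.244 mm = 13713.244/304.8 ft = 44.991 ft.

44.99 ft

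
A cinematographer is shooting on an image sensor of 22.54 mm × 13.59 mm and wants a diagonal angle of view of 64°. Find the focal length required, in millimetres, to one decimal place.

Sensor diagonal = √(22.54² + 13.59²) = √692.7397 ≈ 26.3199 mm.
From α = 2·arctan(d/2f) we get f = d / (2·tan(α/2)).
With d = 26.3199 mm and α/2 = 32°, tan(α/2) ≈ 0.62487, so f ≈ 26.3199 / 1.24974 ≈ 21.0604 mm.

21.1 mm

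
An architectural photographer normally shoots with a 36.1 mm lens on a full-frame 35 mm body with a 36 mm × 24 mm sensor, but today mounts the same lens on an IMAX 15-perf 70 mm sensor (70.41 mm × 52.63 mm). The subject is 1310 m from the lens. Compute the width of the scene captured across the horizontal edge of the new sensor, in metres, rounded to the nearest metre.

2555 m

The focal length stays 36.1 mm; the relevant sensor dimension is now w = 70.41 mm. Object distance dₒ = 1310 m = 1.31e+06 mm.
Thin-lens field width W = w·(dₒ − f)/f = 70.41 × (1.31e+06 − 36.1)/36.1 ≈ 2554973.911 mm = 2554.97 m.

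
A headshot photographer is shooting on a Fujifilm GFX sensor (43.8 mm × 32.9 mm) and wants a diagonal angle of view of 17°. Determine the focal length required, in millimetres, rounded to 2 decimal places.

183.27 mm

Sensor diagonal = √(43.8² + 32.9²) = √3000.8500 ≈ 54.7800 mm.
From α = 2·arctan(d/2f) we get f = d / (2·tan(α/2)).
With d = 54.7800 mm and α/2 = 8.5°, tan(α/2) ≈ 0.14945, so f ≈ 54.7800 / 0.29890 ≈ 183.2708 mm.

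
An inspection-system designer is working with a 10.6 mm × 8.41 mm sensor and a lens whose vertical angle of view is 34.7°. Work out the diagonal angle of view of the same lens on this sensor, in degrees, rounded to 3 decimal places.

53.374°

From the vertical AOV: f = 8.41 / (2·tan(17.35°)) = 8.41 / 0.62485 ≈ 13.4593 mm.
Sensor diagonal = √(10.6² + 8.41²) = √183.0881 ≈ 13.5310 mm.
Diagonal AOV = 2·arctan(13.5310 / (2 × 13.4593)) = 2·arctan(0.50266) ≈ 53.3740°.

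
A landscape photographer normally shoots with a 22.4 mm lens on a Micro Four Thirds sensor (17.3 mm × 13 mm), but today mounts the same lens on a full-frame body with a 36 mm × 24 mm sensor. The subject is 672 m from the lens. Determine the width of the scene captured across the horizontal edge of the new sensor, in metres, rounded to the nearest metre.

1080 m

The focal length stays 22.4 mm; the relevant sensor dimension is now w = 36 mm. Object distance dₒ = 672 m = 672000 mm.
Thin-lens field width W = w·(dₒ − f)/f = 36 × (672000 − 22.4)/22.4 ≈ 1079964.000 mm = 1079.96 m.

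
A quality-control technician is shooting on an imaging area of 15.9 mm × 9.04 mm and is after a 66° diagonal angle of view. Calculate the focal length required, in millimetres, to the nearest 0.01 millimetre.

14.08 mm

Sensor diagonal = √(15.9² + 9.04²) = √334.5316 ≈ 18.2902 mm.
From α = 2·arctan(d/2f) we get f = d / (2·tan(α/2)).
With d = 18.2902 mm and α/2 = 33°, tan(α/2) ≈ 0.64941, so f ≈ 18.2902 / 1.29882 ≈ 14.0822 mm.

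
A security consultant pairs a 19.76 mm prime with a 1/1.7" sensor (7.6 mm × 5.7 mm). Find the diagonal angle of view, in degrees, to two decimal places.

27.03°

Sensor diagonal = √(7.6² + 5.7²) = √90.2500 ≈ 9.5000 mm.
Angle of view α = 2·arctan(d/2f) with d = 9.5000 mm and f = 19.76 mm.
d/2f = 0.24038; arctan(0.24038) ≈ 13.5166°, so α ≈ 27.0331°.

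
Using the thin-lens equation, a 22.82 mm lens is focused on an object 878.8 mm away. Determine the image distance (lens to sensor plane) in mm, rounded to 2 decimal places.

23.43 mm

1/dᵢ = 1/f − 1/dₒ = 1/22.82 − 1/878.8 = 0.0426833 mm⁻¹.
dᵢ = 1/0.0426833 ≈ 23.4284 mm.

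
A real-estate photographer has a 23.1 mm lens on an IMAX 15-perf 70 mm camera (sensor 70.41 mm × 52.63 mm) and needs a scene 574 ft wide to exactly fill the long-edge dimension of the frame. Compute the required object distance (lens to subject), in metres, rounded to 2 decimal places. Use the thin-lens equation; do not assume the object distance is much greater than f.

W: 574 ft × 304.8 mm/ft = 174955.19 mm.
Magnification m = w/W = dᵢ/dₒ; combined with 1/f = 1/dₒ + 1/dᵢ this gives dₒ = f·(1 + W/w).
dₒ = 23.1 mm × (1 + 174955/70.41) = 23.1 × 2485.8061 ≈ 57422.120 mm = 57.4221 m.

57.42 m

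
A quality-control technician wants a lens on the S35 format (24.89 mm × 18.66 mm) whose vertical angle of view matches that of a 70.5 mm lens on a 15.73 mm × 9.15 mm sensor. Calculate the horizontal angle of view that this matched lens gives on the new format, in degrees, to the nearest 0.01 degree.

9.89°

Equal vertical AOV ⇒ f₂ = f₁ · 18.66/9.15 = 70.5 × 2.03934 ≈ 143.7738 mm.
Horizontal AOV on the new format = 2·arctan(24.89 / (2 × 143.7738)) = 2·arctan(0.08656) ≈ 9.8943°.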